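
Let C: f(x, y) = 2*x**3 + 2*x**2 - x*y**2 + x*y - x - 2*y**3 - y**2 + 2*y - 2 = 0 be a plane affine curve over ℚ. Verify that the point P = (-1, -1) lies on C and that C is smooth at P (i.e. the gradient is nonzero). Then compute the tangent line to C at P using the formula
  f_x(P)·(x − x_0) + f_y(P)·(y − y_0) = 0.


Tangent line at P: -x - 5*y - 6 = 0.

Step 1: f(-1, -1) = 0, so P lies on C.
Step 2: partial derivatives
  f_x(x, y) = 6*x**2 + 4*x - y**2 + y - 1, f_y(x, y) = -2*x*y + x - 6*y**2 - 2*y + 2.
  f_x(P) = -1, f_y(P) = -5 (gradient nonzero, so P is smooth).
Step 3: tangent line at P: -1·(x − -1) + -5·(y − -1) = 0.
Expanding: -x - 5*y - 6 = 0.


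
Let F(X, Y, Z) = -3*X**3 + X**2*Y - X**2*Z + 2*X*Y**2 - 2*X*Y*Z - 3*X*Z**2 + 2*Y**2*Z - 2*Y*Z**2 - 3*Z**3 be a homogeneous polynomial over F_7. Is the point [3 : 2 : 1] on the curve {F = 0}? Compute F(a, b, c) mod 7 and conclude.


F(3,2,1) ≡ 2 (mod 7); P is NOT on the curve.

Evaluate F(3, 2, 1) term-by-term (mod 7).
  -3*X**3 ↦ -3·27·1·1 = -81
  X**2*Y ↦ 1·9·2·1 = 18
  -X**2*Z ↦ -1·9·1·1 = -9
  2*X*Y**2 ↦ 2·3·4·1 = 24
  -2*X*Y*Z ↦ -2·3·2·1 = -12
  -3*X*Z**2 ↦ -3·3·1·1 = -9
  2*Y**2*Z ↦ 2·1·4·1 = 8
  -2*Y*Z**2 ↦ -2·1·2·1 = -4
  -3*Z**3 ↦ -3·1·1·1 = -3
Sum: F(3, 2, 1) = (-81) + (18) + (-9) + (24) + (-12) + (-9) + (8) + (-4) + (-3) = -68.
Reducing mod 7: -68 ≡ 2 (mod 7).
Since F(a, b, c) ≡ 2 ≠ 0 (mod 7), P does NOT lie on the curve.


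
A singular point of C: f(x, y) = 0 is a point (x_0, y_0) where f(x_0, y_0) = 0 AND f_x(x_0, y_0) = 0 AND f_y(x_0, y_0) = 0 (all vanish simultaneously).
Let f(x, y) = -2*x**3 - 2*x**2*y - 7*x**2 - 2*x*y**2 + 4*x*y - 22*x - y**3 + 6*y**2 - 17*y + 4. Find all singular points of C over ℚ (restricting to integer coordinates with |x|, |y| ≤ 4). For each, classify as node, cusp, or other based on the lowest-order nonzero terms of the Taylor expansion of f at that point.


Singular points: {(-2, 3)}; classification: node.

Compute partial derivatives:
  f_x = -6*x**2 - 4*x*y - 14*x - 2*y**2 + 4*y - 22.
  f_y = -2*x**2 - 4*x*y + 4*x - 3*y**2 + 12*y - 17.
Scan x_0 ∈ {−4, ..., 4}. For each x_0, f_y(x_0, y) is a polynomial in y; find its integer roots y ∈ {−4, ..., 4}, then test f_x and f at those candidates.
  x = -4: f_y(-4, y) = -3*y**2 + 28*y - 65; no integer root y with |y| ≤ 4.
  x = -3: f_y(-3, y) = -3*y**2 + 24*y - 47; no integer root y with |y| ≤ 4.
  x = -2: f_y(-2, y) = -3*y**2 + 20*y - 33; vanishes at y ∈ {3}. (-2, 3): f_x = 0, f = 0 — SINGULAR.
  x = -1: f_y(-1, y) = -3*y**2 + 16*y - 23; no integer root y with |y| ≤ 4.
  x = 0: f_y(0, y) = -3*y**2 + 12*y - 17; no integer root y with |y| ≤ 4.
  x = 1: f_y(1, y) = -3*y**2 + 8*y - 15; no integer root y with |y| ≤ 4.
  x = 2: f_y(2, y) = -3*y**2 + 4*y - 17; no integer root y with |y| ≤ 4.
  x = 3: f_y(3, y) = -3*y**2 - 23; no integer root y with |y| ≤ 4.
  x = 4: f_y(4, y) = -3*y**2 - 4*y - 33; no integer root y with |y| ≤ 4.
Only singular point on the grid: (-2, 3).
Classify: substitute x = -2 + u, y = 3 + v and expand: f = -2*u**3 - 2*u**2*v - u**2 - 2*u*v**2 - v**3 + v**2.
No constant or linear terms (consistent with a singular point). Quadratic part: -u**2 + v**2. Cubic part: -2*u**3 - 2*u**2*v - 2*u*v**2 - v**3.
The quadratic part v**2 - u**2 = (v − u)(v + u) splits into two distinct linear factors, so there are two distinct tangent lines y − 3 = ±(x − -2) — this is a node (ordinary double point).
Classification: node.


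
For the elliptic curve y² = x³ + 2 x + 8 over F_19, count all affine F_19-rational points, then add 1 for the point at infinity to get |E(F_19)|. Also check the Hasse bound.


Affine points = {(1, 7), (1, 12), (2, 1), (2, 18), (4, 2), (4, 17), (7, 2), (7, 17), (8, 2), (8, 17), (14, 5), (14, 14), (18, 9), (18, 10)}; affine count = 14; |E(F_19)| = 15.

Discriminant check: Δ ∝ 4a³ + 27b² = 4·2³ + 27·8² = 4·8 + 27·64 ≡ 12 (mod 19). Nonzero ⇒ E is nonsingular.
For each x ∈ F_19, compute rhs = x³ + 2·x + 8 mod 19, then count y ∈ F_19 with y² ≡ rhs.
  x = 0: rhs = 8, matching y values: none (0 points).
  x = 1: rhs = 11, matching y values: 7, 12 (2 points).
  x = 2: rhs = 1, matching y values: 1, 18 (2 points).
  x = 3: rhs = 3, matching y values: none (0 points).
  x = 4: rhs = 4, matching y values: 2, 17 (2 points).
  x = 5: rhs = 10, matching y values: none (0 points).
  x = 6: rhs = 8, matching y values: none (0 points).
  x = 7: rhs = 4, matching y values: 2, 17 (2 points).
  x = 8: rhs = 4, matching y values: 2, 17 (2 points).
  x = 9: rhs = 14, matching y values: none (0 points).
  x = 10: rhs = 2, matching y values: none (0 points).
  x = 11: rhs = 12, matching y values: none (0 points).
  x = 12: rhs = 12, matching y values: none (0 points).
  x = 13: rhs = 8, matching y values: none (0 points).
  x = 14: rhs = 6, matching y values: 5, 14 (2 points).
  x = 15: rhs = 12, matching y values: none (0 points).
  x = 16: rhs = 13, matching y values: none (0 points).
  x = 17: rhs = 15, matching y values: none (0 points).
  x = 18: rhs = 5, matching y values: 9, 10 (2 points).
Total affine count: 14.
Full point count |E(F_19)| = 14 + 1 = 15.
Hasse bound: |15 − (19+1)| = |-5| = 5 ≤ 2√19 ≈ 8.7178 ✓.


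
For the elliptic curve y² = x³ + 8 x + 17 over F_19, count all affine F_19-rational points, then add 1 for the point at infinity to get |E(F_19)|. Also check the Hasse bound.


Affine points = {(0, 6), (0, 13), (1, 8), (1, 11), (3, 7), (3, 12), (5, 7), (5, 12), (7, 6), (7, 13), (8, 2), (8, 17), (9, 1), (9, 18), (11, 7), (11, 12), (12, 6), (12, 13), (13, 0), (14, 2), (14, 17), (15, 4), (15, 15), (16, 2), (16, 17)}; affine count = 25; |E(F_19)| = 26.

Discriminant check: Δ ∝ 4a³ + 27b² = 4·8³ + 27·17² = 4·512 + 27·289 ≡ 9 (mod 19). Nonzero ⇒ E is nonsingular.
For each x ∈ F_19, compute rhs = x³ + 8·x + 17 mod 19, then count y ∈ F_19 with y² ≡ rhs.
  x = 0: rhs = 17, matching y values: 6, 13 (2 points).
  x = 1: rhs = 7, matching y values: 8, 11 (2 points).
  x = 2: rhs = 3, matching y values: none (0 points).
  x = 3: rhs = 11, matching y values: 7, 12 (2 points).
  x = 4: rhs = 18, matching y values: none (0 points).
  x = 5: rhs = 11, matching y values: 7, 12 (2 points).
  x = 6: rhs = 15, matching y values: none (0 points).
  x = 7: rhs = 17, matching y values: 6, 13 (2 points).
  x = 8: rhs = 4, matching y values: 2, 17 (2 points).
  x = 9: rhs = 1, matching y values: 1, 18 (2 points).
  x = 10: rhs = 14, matching y values: none (0 points).
  x = 11: rhs = 11, matching y values: 7, 12 (2 points).
  x = 12: rhs = 17, matching y values: 6, 13 (2 points).
  x = 13: rhs = 0, matching y values: 0 (1 points).
  x = 14: rhs = 4, matching y values: 2, 17 (2 points).
  x = 15: rhs = 16, matching y values: 4, 15 (2 points).
  x = 16: rhs = 4, matching y values: 2, 17 (2 points).
  x = 17: rhs = 12, matching y values: none (0 points).
  x = 18: rhs = 8, matching y values: none (0 points).
Total affine count: 25.
Full point count |E(F_19)| = 25 + 1 = 26.
Hasse bound: |26 − (19+1)| = |6| = 6 ≤ 2√19 ≈ 8.7178 ✓.


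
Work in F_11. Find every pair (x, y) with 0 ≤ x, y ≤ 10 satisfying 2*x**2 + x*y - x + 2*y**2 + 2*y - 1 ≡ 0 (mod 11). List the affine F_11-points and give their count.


Affine F_11-points: {(0, 2), (0, 8), (1, 0), (1, 4), (2, 1), (2, 8), (3, 4), (3, 10), (5, 0), (5, 2), (9, 1), (9, 10)}; count = 12.

For each of the 121 pairs (x, y) ∈ F_11², evaluate f(x, y) mod 11. Record the zeros.
  x = 0: [0↦10, 1↦3, 2↦0, 3↦1, 4↦6, 5↦4, 6↦6, 7↦1, 8↦0, 9↦3, 10↦10]  zeros at y ∈ {2, 8}
  x = 1: [0↦0, 1↦5, 2↦3, 3↦5, 4↦0, 5↦10, 6↦2, 7↦9, 8↦9, 9↦2, 10↦10]  zeros at y ∈ {0, 4}
  x = 2: [0↦5, 1↦0, 2↦10, 3↦2, 4↦9, 5↦9, 6↦2, 7↦10, 8↦0, 9↦5, 10↦3]  zeros at y ∈ {1, 8}
  x = 3: [0↦3, 1↦10, 2↦10, 3↦3, 4↦0, 5↦1, 6↦6, 7↦4, 8↦6, 9↦1, 10↦0]  zeros at y ∈ {4, 10}
  x = 4: [0↦5, 1↦2, 2↦3, 3↦8, 4↦6, 5↦8, 6↦3, 7↦2, 8↦5, 9↦1, 10↦1]  zeros at y ∈ ∅
  x = 5: [0↦0, 1↦9, 2↦0, 3↦6, 4↦5, 5↦8, 6↦4, 7↦4, 8↦8, 9↦5, 10↦6]  zeros at y ∈ {0, 2}
  x = 6: [0↦10, 1↦9, 2↦1, 3↦8, 4↦8, 5↦1, 6↦9, 7↦10, 8↦4, 9↦2, 10↦4]  zeros at y ∈ ∅
  x = 7: [0↦2, 1↦2, 2↦6, 3↦3, 4↦4, 5↦9, 6↦7, 7↦9, 8↦4, 9↦3, 10↦6]  zeros at y ∈ ∅
  x = 8: [0↦9, 1↦10, 2↦4, 3↦2, 4↦4, 5↦10, 6↦9, 7↦1, 8↦8, 9↦8, 10↦1]  zeros at y ∈ ∅
  x = 9: [0↦9, 1↦0, 2↦6, 3↦5, 4↦8, 5↦4, 6↦4, 7↦8, 8↦5, 9↦6, 10↦0]  zeros at y ∈ {1, 10}
  x = 10: [0↦2, 1↦5, 2↦1, 3↦1, 4↦5, 5↦2, 6↦3, 7↦8, 8↦6, 9↦8, 10↦3]  zeros at y ∈ ∅
Collecting zeros: affine points = {(0, 2), (0, 8), (1, 0), (1, 4), (2, 1), (2, 8), (3, 4), (3, 10), (5, 0), (5, 2), (9, 1), (9, 10)}.
Total count |C(F_11)_aff| = 12.


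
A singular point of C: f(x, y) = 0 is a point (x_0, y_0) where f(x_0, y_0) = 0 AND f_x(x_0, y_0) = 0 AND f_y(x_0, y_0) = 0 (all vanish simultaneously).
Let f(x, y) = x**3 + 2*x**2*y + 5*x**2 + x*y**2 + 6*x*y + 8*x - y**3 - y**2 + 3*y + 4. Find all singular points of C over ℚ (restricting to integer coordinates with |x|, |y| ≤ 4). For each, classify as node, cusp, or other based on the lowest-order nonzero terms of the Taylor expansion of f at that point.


Singular points: {(-1, -1)}; classification: cusp.

Compute partial derivatives:
  f_x = 3*x**2 + 4*x*y + 10*x + y**2 + 6*y + 8.
  f_y = 2*x**2 + 2*x*y + 6*x - 3*y**2 - 2*y + 3.
Scan x_0 ∈ {−4, ..., 4}. For each x_0, f_y(x_0, y) is a polynomial in y; find its integer roots y ∈ {−4, ..., 4}, then test f_x and f at those candidates.
  x = -4: f_y(-4, y) = -3*y**2 - 10*y + 11; no integer root y with |y| ≤ 4.
  x = -3: f_y(-3, y) = -3*y**2 - 8*y + 3; vanishes at y ∈ {-3}. (-3, -3): f_x = 32 ≠ 0.
  x = -2: f_y(-2, y) = -3*y**2 - 6*y - 1; no integer root y with |y| ≤ 4.
  x = -1: f_y(-1, y) = -3*y**2 - 4*y - 1; vanishes at y ∈ {-1}. (-1, -1): f_x = 0, f = 0 — SINGULAR.
  x = 0: f_y(0, y) = -3*y**2 - 2*y + 3; no integer root y with |y| ≤ 4.
  x = 1: f_y(1, y) = 11 - 3*y**2; no integer root y with |y| ≤ 4.
  x = 2: f_y(2, y) = -3*y**2 + 2*y + 23; no integer root y with |y| ≤ 4.
  x = 3: f_y(3, y) = -3*y**2 + 4*y + 39; vanishes at y ∈ {-3}. (3, -3): f_x = 20 ≠ 0.
  x = 4: f_y(4, y) = -3*y**2 + 6*y + 59; no integer root y with |y| ≤ 4.
Only singular point on the grid: (-1, -1).
Classify: substitute x = -1 + u, y = -1 + v and expand: f = u**3 + 2*u**2*v + u*v**2 - v**3 + v**2.
No constant or linear terms (consistent with a singular point). Quadratic part: v**2. Cubic part: u**3 + 2*u**2*v + u*v**2 - v**3.
The quadratic part v**2 is a perfect square, so there is a single (double) tangent line v = 0, i.e. y = -1. Restricting the cubic part to that line (v = 0) leaves u**3 ≠ 0, so f is not divisible by v and the branch is v² ≈ -u**3 to lowest order — this is a cusp.
Classification: cusp.


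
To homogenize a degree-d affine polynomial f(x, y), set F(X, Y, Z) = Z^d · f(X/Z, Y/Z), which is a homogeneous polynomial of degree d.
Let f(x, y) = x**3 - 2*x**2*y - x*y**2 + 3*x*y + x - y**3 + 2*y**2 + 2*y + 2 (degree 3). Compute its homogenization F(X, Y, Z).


F(X, Y, Z) = X**3 - 2*X**2*Y - X*Y**2 + 3*X*Y*Z + X*Z**2 - Y**3 + 2*Y**2*Z + 2*Y*Z**2 + 2*Z**3

deg(f) = 3.
Substitute x = X/Z, y = Y/Z into f, then multiply by Z^3.
  monomial 1·x^3·y^0 ↦ 1·X^3·Y^0·Z^0.
  monomial -2·x^2·y^1 ↦ -2·X^2·Y^1·Z^0.
  monomial -1·x^1·y^2 ↦ -1·X^1·Y^2·Z^0.
  monomial 3·x^1·y^1 ↦ 3·X^1·Y^1·Z^1.
  monomial 1·x^1·y^0 ↦ 1·X^1·Y^0·Z^2.
  monomial -1·x^0·y^3 ↦ -1·X^0·Y^3·Z^0.
  monomial 2·x^0·y^2 ↦ 2·X^0·Y^2·Z^1.
  monomial 2·x^0·y^1 ↦ 2·X^0·Y^1·Z^2.
  monomial 2·x^0·y^0 ↦ 2·X^0·Y^0·Z^3.
Collecting: F(X, Y, Z) = X**3 - 2*X**2*Y - X*Y**2 + 3*X*Y*Z + X*Z**2 - Y**3 + 2*Y**2*Z + 2*Y*Z**2 + 2*Z**3.


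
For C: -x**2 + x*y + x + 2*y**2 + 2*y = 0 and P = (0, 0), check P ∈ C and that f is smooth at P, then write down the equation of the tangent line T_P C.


Tangent line at P: x + 2*y = 0.

Step 1: f(0, 0) = 0, so P lies on C.
Step 2: partial derivatives
  f_x(x, y) = -2*x + y + 1, f_y(x, y) = x + 4*y + 2.
  f_x(P) = 1, f_y(P) = 2 (gradient nonzero, so P is smooth).
Step 3: tangent line at P: 1·(x − 0) + 2·(y − 0) = 0.
Expanding: x + 2*y = 0.


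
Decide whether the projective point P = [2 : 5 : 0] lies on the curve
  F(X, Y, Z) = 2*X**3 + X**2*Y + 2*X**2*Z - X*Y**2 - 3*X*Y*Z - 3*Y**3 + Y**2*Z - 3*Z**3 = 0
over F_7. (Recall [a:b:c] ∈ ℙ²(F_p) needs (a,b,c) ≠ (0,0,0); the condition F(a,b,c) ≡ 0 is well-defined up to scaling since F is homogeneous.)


F(2,5,0) ≡ 3 (mod 7); P is NOT on the curve.

Evaluate F(2, 5, 0) term-by-term (mod 7).
  2*X**3 ↦ 2·8·1·1 = 16
  X**2*Y ↦ 1·4·5·1 = 20
  2*X**2*Z ↦ 2·4·1·0 = 0
  -X*Y**2 ↦ -1·2·25·1 = -50
  -3*X*Y*Z ↦ -3·2·5·0 = 0
  -3*Y**3 ↦ -3·1·125·1 = -375
  Y**2*Z ↦ 1·1·25·0 = 0
  -3*Z**3 ↦ -3·1·1·0 = 0
Sum: F(2, 5, 0) = (16) + (20) + (0) + (-50) + (0) + (-375) + (0) + (0) = -389.
Reducing mod 7: -389 ≡ 3 (mod 7).
Since F(a, b, c) ≡ 3 ≠ 0 (mod 7), P does NOT lie on the curve.


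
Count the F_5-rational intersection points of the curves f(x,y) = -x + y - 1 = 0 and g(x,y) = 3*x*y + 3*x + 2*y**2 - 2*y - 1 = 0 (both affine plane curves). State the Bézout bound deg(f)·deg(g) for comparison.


Common zeros: {(2, 3)}; count = 1; Bézout bound = 2.

deg(f) = 1, deg(g) = 2, so Bézout bound = 2.
Scan x ∈ F_5. For each x, list the y ∈ F_5 with f(x, y) ≡ 0 and those with g(x, y) ≡ 0 (mod 5); the common zeros in that column are the intersection.
  x = 0: f ≡ 0 at y ∈ {1}; g ≡ 0 at y ∈ ∅; common: ∅.
  x = 1: f ≡ 0 at y ∈ {2}; g ≡ 0 at y ∈ {1}; common: ∅.
  x = 2: f ≡ 0 at y ∈ {3}; g ≡ 0 at y ∈ {0, 3}; common: {3}.
  x = 3: f ≡ 0 at y ∈ {4}; g ≡ 0 at y ∈ {2}; common: ∅.
  x = 4: f ≡ 0 at y ∈ {0}; g ≡ 0 at y ∈ ∅; common: ∅.
Collecting: common zeros = {(2, 3)}, so the count is 1.
Comparison with the Bézout bound: 1 ≤ 2 = deg(f)·deg(g), as expected for curves with no common component (the affine F_5-count falls short of the bound because intersections may lie at infinity, over extension fields, or carry multiplicity).


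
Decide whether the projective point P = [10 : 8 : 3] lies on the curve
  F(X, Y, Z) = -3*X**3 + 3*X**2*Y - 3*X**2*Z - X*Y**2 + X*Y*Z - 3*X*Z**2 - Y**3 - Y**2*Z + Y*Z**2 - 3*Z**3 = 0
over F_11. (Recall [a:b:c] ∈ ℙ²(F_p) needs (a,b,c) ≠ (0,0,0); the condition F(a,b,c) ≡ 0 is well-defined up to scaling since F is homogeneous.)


F(10,8,3) ≡ 10 (mod 11); P is NOT on the curve.

Evaluate F(10, 8, 3) term-by-term (mod 11).
  -3*X**3 ↦ -3·1000·1·1 = -3000
  3*X**2*Y ↦ 3·100·8·1 = 2400
  -3*X**2*Z ↦ -3·100·1·3 = -900
  -X*Y**2 ↦ -1·10·64·1 = -640
  X*Y*Z ↦ 1·10·8·3 = 240
  -3*X*Z**2 ↦ -3·10·1·9 = -270
  -Y**3 ↦ -1·1·512·1 = -512
  -Y**2*Z ↦ -1·1·64·3 = -192
  Y*Z**2 ↦ 1·1·8·9 = 72
  -3*Z**3 ↦ -3·1·1·27 = -81
Sum: F(10, 8, 3) = (-3000) + (2400) + (-900) + (-640) + (240) + (-270) + (-512) + (-192) + (72) + (-81) = -2883.
Reducing mod 11: -2883 ≡ 10 (mod 11).
Since F(a, b, c) ≡ 10 ≠ 0 (mod 11), P does NOT lie on the curve.


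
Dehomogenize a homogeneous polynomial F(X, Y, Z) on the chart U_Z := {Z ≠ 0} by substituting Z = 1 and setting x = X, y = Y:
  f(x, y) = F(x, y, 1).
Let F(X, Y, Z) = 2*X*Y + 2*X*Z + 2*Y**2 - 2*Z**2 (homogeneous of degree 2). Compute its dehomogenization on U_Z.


f(x, y) = 2*x*y + 2*x + 2*y**2 - 2

On U_Z we set Z = 1. Each monomial c·X^i·Y^j·Z^k in F becomes c·x^i·y^j·1^k = c·x^i·y^j.
Substituting Z = 1: F(X, Y, 1) = 2*x*y + 2*x + 2*y**2 - 2.
Note: deg(f) ≤ deg(F) = 2; strict inequality happens when F is divisible by Z (lost terms).


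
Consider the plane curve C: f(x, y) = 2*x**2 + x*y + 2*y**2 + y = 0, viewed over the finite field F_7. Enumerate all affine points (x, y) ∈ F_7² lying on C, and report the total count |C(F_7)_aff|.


Affine F_7-points: {(0, 0), (0, 3), (1, 2), (1, 4), (2, 3), (2, 6), (4, 4), (5, 2)}; count = 8.

For each of the 49 pairs (x, y) ∈ F_7², evaluate f(x, y) mod 7. Record the zeros.
  x = 0: [0↦0, 1↦3, 2↦3, 3↦0, 4↦1, 5↦6, 6↦1]  zeros at y ∈ {0, 3}
  x = 1: [0↦2, 1↦6, 2↦0, 3↦5, 4↦0, 5↦6, 6↦2]  zeros at y ∈ {2, 4}
  x = 2: [0↦1, 1↦6, 2↦1, 3↦0, 4↦3, 5↦3, 6↦0]  zeros at y ∈ {3, 6}
  x = 3: [0↦4, 1↦3, 2↦6, 3↦6, 4↦3, 5↦4, 6↦2]  zeros at y ∈ ∅
  x = 4: [0↦4, 1↦4, 2↦1, 3↦2, 4↦0, 5↦2, 6↦1]  zeros at y ∈ {4}
  x = 5: [0↦1, 1↦2, 2↦0, 3↦2, 4↦1, 5↦4, 6↦4]  zeros at y ∈ {2}
  x = 6: [0↦2, 1↦4, 2↦3, 3↦6, 4↦6, 5↦3, 6↦4]  zeros at y ∈ ∅
Collecting zeros: affine points = {(0, 0), (0, 3), (1, 2), (1, 4), (2, 3), (2, 6), (4, 4), (5, 2)}.
Total count |C(F_7)_aff| = 8.


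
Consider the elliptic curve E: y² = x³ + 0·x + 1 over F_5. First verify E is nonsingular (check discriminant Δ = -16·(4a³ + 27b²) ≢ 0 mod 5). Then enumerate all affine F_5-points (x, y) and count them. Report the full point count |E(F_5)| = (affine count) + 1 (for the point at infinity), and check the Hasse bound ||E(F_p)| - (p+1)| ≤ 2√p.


Affine points = {(0, 1), (0, 4), (2, 2), (2, 3), (4, 0)}; affine count = 5; |E(F_5)| = 6.

Discriminant check: Δ ∝ 4a³ + 27b² = 4·0³ + 27·1² = 4·0 + 27·1 ≡ 2 (mod 5). Nonzero ⇒ E is nonsingular.
For each x ∈ F_5, compute rhs = x³ + 0·x + 1 mod 5, then count y ∈ F_5 with y² ≡ rhs.
  x = 0: rhs = 1, matching y values: 1, 4 (2 points).
  x = 1: rhs = 2, matching y values: none (0 points).
  x = 2: rhs = 4, matching y values: 2, 3 (2 points).
  x = 3: rhs = 3, matching y values: none (0 points).
  x = 4: rhs = 0, matching y values: 0 (1 points).
Total affine count: 5.
Full point count |E(F_5)| = 5 + 1 = 6.
Hasse bound: |6 − (5+1)| = |0| = 0 ≤ 2√5 ≈ 4.4721 ✓.


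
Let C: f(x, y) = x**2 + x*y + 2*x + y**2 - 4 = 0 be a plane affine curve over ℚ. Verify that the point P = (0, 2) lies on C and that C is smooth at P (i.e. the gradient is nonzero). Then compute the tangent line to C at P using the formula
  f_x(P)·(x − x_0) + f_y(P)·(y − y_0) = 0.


Tangent line at P: 4*x + 4*y - 8 = 0.

Step 1: f(0, 2) = 0, so P lies on C.
Step 2: partial derivatives
  f_x(x, y) = 2*x + y + 2, f_y(x, y) = x + 2*y.
  f_x(P) = 4, f_y(P) = 4 (gradient nonzero, so P is smooth).
Step 3: tangent line at P: 4·(x − 0) + 4·(y − 2) = 0.
Expanding: 4*x + 4*y - 8 = 0.


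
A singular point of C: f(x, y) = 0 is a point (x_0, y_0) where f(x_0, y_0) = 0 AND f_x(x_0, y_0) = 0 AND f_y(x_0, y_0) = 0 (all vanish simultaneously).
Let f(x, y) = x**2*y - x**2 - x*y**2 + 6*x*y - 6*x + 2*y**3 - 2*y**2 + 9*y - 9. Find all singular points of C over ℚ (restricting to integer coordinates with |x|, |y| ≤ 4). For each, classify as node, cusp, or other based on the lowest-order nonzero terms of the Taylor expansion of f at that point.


Singular points: {(-3, 0)}; classification: node.

Compute partial derivatives:
  f_x = 2*x*y - 2*x - y**2 + 6*y - 6.
  f_y = x**2 - 2*x*y + 6*x + 6*y**2 - 4*y + 9.
Scan x_0 ∈ {−4, ..., 4}. For each x_0, f_y(x_0, y) is a polynomial in y; find its integer roots y ∈ {−4, ..., 4}, then test f_x and f at those candidates.
  x = -4: f_y(-4, y) = 6*y**2 + 4*y + 1; no integer root y with |y| ≤ 4.
  x = -3: f_y(-3, y) = 6*y**2 + 2*y; vanishes at y ∈ {0}. (-3, 0): f_x = 0, f = 0 — SINGULAR.
  x = -2: f_y(-2, y) = 6*y**2 + 1; no integer root y with |y| ≤ 4.
  x = -1: f_y(-1, y) = 6*y**2 - 2*y + 4; no integer root y with |y| ≤ 4.
  x = 0: f_y(0, y) = 6*y**2 - 4*y + 9; no integer root y with |y| ≤ 4.
  x = 1: f_y(1, y) = 6*y**2 - 6*y + 16; no integer root y with |y| ≤ 4.
  x = 2: f_y(2, y) = 6*y**2 - 8*y + 25; no integer root y with |y| ≤ 4.
  x = 3: f_y(3, y) = 6*y**2 - 10*y + 36; no integer root y with |y| ≤ 4.
  x = 4: f_y(4, y) = 6*y**2 - 12*y + 49; no integer root y with |y| ≤ 4.
Only singular point on the grid: (-3, 0).
Classify: substitute x = -3 + u, y = 0 + v and expand: f = u**2*v - u**2 - u*v**2 + 2*v**3 + v**2.
No constant or linear terms (consistent with a singular point). Quadratic part: -u**2 + v**2. Cubic part: u**2*v - u*v**2 + 2*v**3.
The quadratic part v**2 - u**2 = (v − u)(v + u) splits into two distinct linear factors, so there are two distinct tangent lines y − 0 = ±(x − -3) — this is a node (ordinary double point).
Classification: node.


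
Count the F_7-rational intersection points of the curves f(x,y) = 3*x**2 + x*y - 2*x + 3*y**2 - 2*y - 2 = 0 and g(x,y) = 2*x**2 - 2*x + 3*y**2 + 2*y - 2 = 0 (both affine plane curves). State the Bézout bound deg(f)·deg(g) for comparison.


Common zeros: {(6, 3)}; count = 1; Bézout bound = 4.

deg(f) = 2, deg(g) = 2, so Bézout bound = 4.
Scan x ∈ F_7. For each x, list the y ∈ F_7 with f(x, y) ≡ 0 and those with g(x, y) ≡ 0 (mod 7); the common zeros in that column are the intersection.
  x = 0: f ≡ 0 at y ∈ {5}; g ≡ 0 at y ∈ {2}; common: ∅.
  x = 1: f ≡ 0 at y ∈ ∅; g ≡ 0 at y ∈ {2}; common: ∅.
  x = 2: f ≡ 0 at y ∈ ∅; g ≡ 0 at y ∈ {1, 3}; common: ∅.
  x = 3: f ≡ 0 at y ∈ {3, 6}; g ≡ 0 at y ∈ ∅; common: ∅.
  x = 4: f ≡ 0 at y ∈ ∅; g ≡ 0 at y ∈ ∅; common: ∅.
  x = 5: f ≡ 0 at y ∈ {0, 6}; g ≡ 0 at y ∈ ∅; common: ∅.
  x = 6: f ≡ 0 at y ∈ {3, 5}; g ≡ 0 at y ∈ {1, 3}; common: {3}.
Collecting: common zeros = {(6, 3)}, so the count is 1.
Comparison with the Bézout bound: 1 ≤ 4 = deg(f)·deg(g), as expected for curves with no common component (the affine F_7-count falls short of the bound because intersections may lie at infinity, over extension fields, or carry multiplicity).


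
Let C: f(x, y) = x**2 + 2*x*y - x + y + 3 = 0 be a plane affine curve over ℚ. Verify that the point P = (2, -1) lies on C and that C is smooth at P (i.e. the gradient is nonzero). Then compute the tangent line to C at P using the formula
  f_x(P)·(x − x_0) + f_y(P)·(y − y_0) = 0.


Tangent line at P: x + 5*y + 3 = 0.

Step 1: f(2, -1) = 0, so P lies on C.
Step 2: partial derivatives
  f_x(x, y) = 2*x + 2*y - 1, f_y(x, y) = 2*x + 1.
  f_x(P) = 1, f_y(P) = 5 (gradient nonzero, so P is smooth).
Step 3: tangent line at P: 1·(x − 2) + 5·(y − -1) = 0.
Expanding: x + 5*y + 3 = 0.


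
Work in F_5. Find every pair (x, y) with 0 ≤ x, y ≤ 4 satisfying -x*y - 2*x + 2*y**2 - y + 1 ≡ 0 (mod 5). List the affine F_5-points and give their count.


Affine F_5-points: {(3, 0), (3, 2), (4, 1), (4, 4)}; count = 4.

For each of the 25 pairs (x, y) ∈ F_5², evaluate f(x, y) mod 5. Record the zeros.
  x = 0: [0↦1, 1↦2, 2↦2, 3↦1, 4↦4]  zeros at y ∈ ∅
  x = 1: [0↦4, 1↦4, 2↦3, 3↦1, 4↦3]  zeros at y ∈ ∅
  x = 2: [0↦2, 1↦1, 2↦4, 3↦1, 4↦2]  zeros at y ∈ ∅
  x = 3: [0↦0, 1↦3, 2↦0, 3↦1, 4↦1]  zeros at y ∈ {0, 2}
  x = 4: [0↦3, 1↦0, 2↦1, 3↦1, 4↦0]  zeros at y ∈ {1, 4}
Collecting zeros: affine points = {(3, 0), (3, 2), (4, 1), (4, 4)}.
Total count |C(F_5)_aff| = 4.


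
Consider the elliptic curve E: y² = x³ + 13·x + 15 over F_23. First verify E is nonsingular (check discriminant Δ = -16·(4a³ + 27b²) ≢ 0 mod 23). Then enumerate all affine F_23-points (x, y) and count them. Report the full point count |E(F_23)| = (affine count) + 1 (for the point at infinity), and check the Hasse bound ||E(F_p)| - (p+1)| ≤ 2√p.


Affine points = {(1, 11), (1, 12), (2, 7), (2, 16), (3, 9), (3, 14), (4, 4), (4, 19), (7, 9), (7, 14), (10, 8), (10, 15), (12, 6), (12, 17), (13, 9), (13, 14), (16, 8), (16, 15), (18, 3), (18, 20), (20, 8), (20, 15), (21, 2), (21, 21), (22, 1), (22, 22)}; affine count = 26; |E(F_23)| = 27.

Discriminant check: Δ ∝ 4a³ + 27b² = 4·13³ + 27·15² = 4·2197 + 27·225 ≡ 5 (mod 23). Nonzero ⇒ E is nonsingular.
For each x ∈ F_23, compute rhs = x³ + 13·x + 15 mod 23, then count y ∈ F_23 with y² ≡ rhs.
  x = 0: rhs = 15, matching y values: none (0 points).
  x = 1: rhs = 6, matching y values: 11, 12 (2 points).
  x = 2: rhs = 3, matching y values: 7, 16 (2 points).
  x = 3: rhs = 12, matching y values: 9, 14 (2 points).
  x = 4: rhs = 16, matching y values: 4, 19 (2 points).
  x = 5: rhs = 21, matching y values: none (0 points).
  x = 6: rhs = 10, matching y values: none (0 points).
  x = 7: rhs = 12, matching y values: 9, 14 (2 points).
  x = 8: rhs = 10, matching y values: none (0 points).
  x = 9: rhs = 10, matching y values: none (0 points).
  x = 10: rhs = 18, matching y values: 8, 15 (2 points).
  x = 11: rhs = 17, matching y values: none (0 points).
  x = 12: rhs = 13, matching y values: 6, 17 (2 points).
  x = 13: rhs = 12, matching y values: 9, 14 (2 points).
  x = 14: rhs = 20, matching y values: none (0 points).
  x = 15: rhs = 20, matching y values: none (0 points).
  x = 16: rhs = 18, matching y values: 8, 15 (2 points).
  x = 17: rhs = 20, matching y values: none (0 points).
  x = 18: rhs = 9, matching y values: 3, 20 (2 points).
  x = 19: rhs = 14, matching y values: none (0 points).
  x = 20: rhs = 18, matching y values: 8, 15 (2 points).
  x = 21: rhs = 4, matching y values: 2, 21 (2 points).
  x = 22: rhs = 1, matching y values: 1, 22 (2 points).
Total affine count: 26.
Full point count |E(F_23)| = 26 + 1 = 27.
Hasse bound: |27 − (23+1)| = |3| = 3 ≤ 2√23 ≈ 9.5917 ✓.


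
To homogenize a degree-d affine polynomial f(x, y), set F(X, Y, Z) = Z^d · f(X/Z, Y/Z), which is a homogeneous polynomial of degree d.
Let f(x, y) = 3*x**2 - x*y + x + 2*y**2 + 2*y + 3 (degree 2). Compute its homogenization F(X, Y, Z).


F(X, Y, Z) = 3*X**2 - X*Y + X*Z + 2*Y**2 + 2*Y*Z + 3*Z**2

deg(f) = 2.
Substitute x = X/Z, y = Y/Z into f, then multiply by Z^2.
  monomial 3·x^2·y^0 ↦ 3·X^2·Y^0·Z^0.
  monomial -1·x^1·y^1 ↦ -1·X^1·Y^1·Z^0.
  monomial 1·x^1·y^0 ↦ 1·X^1·Y^0·Z^1.
  monomial 2·x^0·y^2 ↦ 2·X^0·Y^2·Z^0.
  monomial 2·x^0·y^1 ↦ 2·X^0·Y^1·Z^1.
  monomial 3·x^0·y^0 ↦ 3·X^0·Y^0·Z^2.
Collecting: F(X, Y, Z) = 3*X**2 - X*Y + X*Z + 2*Y**2 + 2*Y*Z + 3*Z**2.


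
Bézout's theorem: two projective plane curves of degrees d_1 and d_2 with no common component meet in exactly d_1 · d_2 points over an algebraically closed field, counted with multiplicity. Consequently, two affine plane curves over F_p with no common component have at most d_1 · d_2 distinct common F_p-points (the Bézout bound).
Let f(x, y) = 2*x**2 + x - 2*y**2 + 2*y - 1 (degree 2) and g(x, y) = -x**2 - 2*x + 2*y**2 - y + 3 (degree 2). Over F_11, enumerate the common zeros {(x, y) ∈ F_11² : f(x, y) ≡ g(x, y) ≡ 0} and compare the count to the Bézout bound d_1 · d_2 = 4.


Common zeros: {(4, 8), (6, 1)}; count = 2; Bézout bound = 4.

deg(f) = 2, deg(g) = 2, so Bézout bound = 4.
Scan x ∈ F_11. For each x, list the y ∈ F_11 with f(x, y) ≡ 0 and those with g(x, y) ≡ 0 (mod 11); the common zeros in that column are the intersection.
  x = 0: f ≡ 0 at y ∈ ∅; g ≡ 0 at y ∈ ∅; common: ∅.
  x = 1: f ≡ 0 at y ∈ {4, 8}; g ≡ 0 at y ∈ {0, 6}; common: ∅.
  x = 2: f ≡ 0 at y ∈ ∅; g ≡ 0 at y ∈ ∅; common: ∅.
  x = 3: f ≡ 0 at y ∈ ∅; g ≡ 0 at y ∈ {1, 5}; common: ∅.
  x = 4: f ≡ 0 at y ∈ {4, 8}; g ≡ 0 at y ∈ {8, 9}; common: {8}.
  x = 5: f ≡ 0 at y ∈ ∅; g ≡ 0 at y ∈ {8, 9}; common: ∅.
  x = 6: f ≡ 0 at y ∈ {0, 1}; g ≡ 0 at y ∈ {1, 5}; common: {1}.
  x = 7: f ≡ 0 at y ∈ {6}; g ≡ 0 at y ∈ ∅; common: ∅.
  x = 8: f ≡ 0 at y ∈ ∅; g ≡ 0 at y ∈ {0, 6}; common: ∅.
  x = 9: f ≡ 0 at y ∈ {6}; g ≡ 0 at y ∈ ∅; common: ∅.
  x = 10: f ≡ 0 at y ∈ {0, 1}; g ≡ 0 at y ∈ ∅; common: ∅.
Collecting: common zeros = {(4, 8), (6, 1)}, so the count is 2.
Comparison with the Bézout bound: 2 ≤ 4 = deg(f)·deg(g), as expected for curves with no common component (the affine F_11-count falls short of the bound because intersections may lie at infinity, over extension fields, or carry multiplicity).


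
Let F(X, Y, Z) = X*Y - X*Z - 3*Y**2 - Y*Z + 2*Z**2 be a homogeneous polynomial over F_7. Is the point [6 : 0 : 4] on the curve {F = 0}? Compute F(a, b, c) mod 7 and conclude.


F(6,0,4) ≡ 1 (mod 7); P is NOT on the curve.

Evaluate F(6, 0, 4) term-by-term (mod 7).
  X*Y ↦ 1·6·0·1 = 0
  -X*Z ↦ -1·6·1·4 = -24
  -3*Y**2 ↦ -3·1·0·1 = 0
  -Y*Z ↦ -1·1·0·4 = 0
  2*Z**2 ↦ 2·1·1·16 = 32
Sum: F(6, 0, 4) = (0) + (-24) + (0) + (0) + (32) = 8.
Reducing mod 7: 8 ≡ 1 (mod 7).
Since F(a, b, c) ≡ 1 ≠ 0 (mod 7), P does NOT lie on the curve.


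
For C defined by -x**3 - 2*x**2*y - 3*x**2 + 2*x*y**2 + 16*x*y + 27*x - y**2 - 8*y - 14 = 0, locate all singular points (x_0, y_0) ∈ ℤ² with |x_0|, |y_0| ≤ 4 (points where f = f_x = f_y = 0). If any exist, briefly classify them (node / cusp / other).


Singular points: {(1, -3)}; classification: cusp.

Compute partial derivatives:
  f_x = -3*x**2 - 4*x*y - 6*x + 2*y**2 + 16*y + 27.
  f_y = -2*x**2 + 4*x*y + 16*x - 2*y - 8.
Scan x_0 ∈ {−4, ..., 4}. For each x_0, f_y(x_0, y) is a polynomial in y; find its integer roots y ∈ {−4, ..., 4}, then test f_x and f at those candidates.
  x = -4: f_y(-4, y) = -18*y - 104; no integer root y with |y| ≤ 4.
  x = -3: f_y(-3, y) = -14*y - 74; no integer root y with |y| ≤ 4.
  x = -2: f_y(-2, y) = -10*y - 48; no integer root y with |y| ≤ 4.
  x = -1: f_y(-1, y) = -6*y - 26; no integer root y with |y| ≤ 4.
  x = 0: f_y(0, y) = -2*y - 8; vanishes at y ∈ {-4}. (0, -4): f_x = -5 ≠ 0.
  x = 1: f_y(1, y) = 2*y + 6; vanishes at y ∈ {-3}. (1, -3): f_x = 0, f = 0 — SINGULAR.
  x = 2: f_y(2, y) = 6*y + 16; no integer root y with |y| ≤ 4.
  x = 3: f_y(3, y) = 10*y + 22; no integer root y with |y| ≤ 4.
  x = 4: f_y(4, y) = 14*y + 24; no integer root y with |y| ≤ 4.
Only singular point on the grid: (1, -3).
Classify: substitute x = 1 + u, y = -3 + v and expand: f = -u**3 - 2*u**2*v + 2*u*v**2 + v**2.
No constant or linear terms (consistent with a singular point). Quadratic part: v**2. Cubic part: -u**3 - 2*u**2*v + 2*u*v**2.
The quadratic part v**2 is a perfect square, so there is a single (double) tangent line v = 0, i.e. y = -3. Restricting the cubic part to that line (v = 0) leaves -u**3 ≠ 0, so f is not divisible by v and the branch is v² ≈ u**3 to lowest order — this is a cusp.
Classification: cusp.


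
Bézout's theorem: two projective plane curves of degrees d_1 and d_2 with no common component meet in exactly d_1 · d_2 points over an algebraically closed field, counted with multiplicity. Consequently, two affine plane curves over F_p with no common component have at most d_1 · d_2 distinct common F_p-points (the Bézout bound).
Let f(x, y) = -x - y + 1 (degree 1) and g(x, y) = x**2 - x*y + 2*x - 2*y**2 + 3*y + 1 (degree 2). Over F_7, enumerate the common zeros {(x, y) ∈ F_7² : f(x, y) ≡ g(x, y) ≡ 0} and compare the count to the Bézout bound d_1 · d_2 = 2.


Common zeros: {(6, 2)}; count = 1; Bézout bound = 2.

deg(f) = 1, deg(g) = 2, so Bézout bound = 2.
Scan x ∈ F_7. For each x, list the y ∈ F_7 with f(x, y) ≡ 0 and those with g(x, y) ≡ 0 (mod 7); the common zeros in that column are the intersection.
  x = 0: f ≡ 0 at y ∈ {1}; g ≡ 0 at y ∈ ∅; common: ∅.
  x = 1: f ≡ 0 at y ∈ {0}; g ≡ 0 at y ∈ {2, 6}; common: ∅.
  x = 2: f ≡ 0 at y ∈ {6}; g ≡ 0 at y ∈ ∅; common: ∅.
  x = 3: f ≡ 0 at y ∈ {5}; g ≡ 0 at y ∈ {1, 6}; common: ∅.
  x = 4: f ≡ 0 at y ∈ {4}; g ≡ 0 at y ∈ ∅; common: ∅.
  x = 5: f ≡ 0 at y ∈ {3}; g ≡ 0 at y ∈ ∅; common: ∅.
  x = 6: f ≡ 0 at y ∈ {2}; g ≡ 0 at y ∈ {0, 2}; common: {2}.
Collecting: common zeros = {(6, 2)}, so the count is 1.
Comparison with the Bézout bound: 1 ≤ 2 = deg(f)·deg(g), as expected for curves with no common component (the affine F_7-count falls short of the bound because intersections may lie at infinity, over extension fields, or carry multiplicity).


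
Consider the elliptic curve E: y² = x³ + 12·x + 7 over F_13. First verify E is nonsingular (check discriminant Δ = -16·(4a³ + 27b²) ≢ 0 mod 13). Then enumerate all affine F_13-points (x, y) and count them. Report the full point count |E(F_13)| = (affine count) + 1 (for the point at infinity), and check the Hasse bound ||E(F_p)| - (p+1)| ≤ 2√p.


Affine points = {(2, 0), (5, 6), (5, 7), (6, 3), (6, 10), (8, 2), (8, 11), (9, 5), (9, 8), (10, 3), (10, 10), (11, 1), (11, 12)}; affine count = 13; |E(F_13)| = 14.

Discriminant check: Δ ∝ 4a³ + 27b² = 4·12³ + 27·7² = 4·1728 + 27·49 ≡ 6 (mod 13). Nonzero ⇒ E is nonsingular.
For each x ∈ F_13, compute rhs = x³ + 12·x + 7 mod 13, then count y ∈ F_13 with y² ≡ rhs.
  x = 0: rhs = 7, matching y values: none (0 points).
  x = 1: rhs = 7, matching y values: none (0 points).
  x = 2: rhs = 0, matching y values: 0 (1 points).
  x = 3: rhs = 5, matching y values: none (0 points).
  x = 4: rhs = 2, matching y values: none (0 points).
  x = 5: rhs = 10, matching y values: 6, 7 (2 points).
  x = 6: rhs = 9, matching y values: 3, 10 (2 points).
  x = 7: rhs = 5, matching y values: none (0 points).
  x = 8: rhs = 4, matching y values: 2, 11 (2 points).
  x = 9: rhs = 12, matching y values: 5, 8 (2 points).
  x = 10: rhs = 9, matching y values: 3, 10 (2 points).
  x = 11: rhs = 1, matching y values: 1, 12 (2 points).
  x = 12: rhs = 7, matching y values: none (0 points).
Total affine count: 13.
Full point count |E(F_13)| = 13 + 1 = 14.
Hasse bound: |14 − (13+1)| = |0| = 0 ≤ 2√13 ≈ 7.2111 ✓.


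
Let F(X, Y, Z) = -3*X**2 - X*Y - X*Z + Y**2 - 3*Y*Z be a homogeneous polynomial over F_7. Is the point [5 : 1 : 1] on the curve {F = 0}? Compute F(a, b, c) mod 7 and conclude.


F(5,1,1) ≡ 4 (mod 7); P is NOT on the curve.

Evaluate F(5, 1, 1) term-by-term (mod 7).
  -3*X**2 ↦ -3·25·1·1 = -75
  -X*Y ↦ -1·5·1·1 = -5
  -X*Z ↦ -1·5·1·1 = -5
  Y**2 ↦ 1·1·1·1 = 1
  -3*Y*Z ↦ -3·1·1·1 = -3
Sum: F(5, 1, 1) = (-75) + (-5) + (-5) + (1) + (-3) = -87.
Reducing mod 7: -87 ≡ 4 (mod 7).
Since F(a, b, c) ≡ 4 ≠ 0 (mod 7), P does NOT lie on the curve.


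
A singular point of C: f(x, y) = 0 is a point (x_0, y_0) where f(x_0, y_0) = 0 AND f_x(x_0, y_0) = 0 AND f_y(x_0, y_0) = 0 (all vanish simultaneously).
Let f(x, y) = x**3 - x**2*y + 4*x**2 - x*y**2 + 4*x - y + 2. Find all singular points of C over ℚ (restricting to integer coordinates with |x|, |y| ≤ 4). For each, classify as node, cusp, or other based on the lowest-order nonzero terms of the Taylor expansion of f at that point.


Singular points: {(-1, 1)}; classification: cusp.

Compute partial derivatives:
  f_x = 3*x**2 - 2*x*y + 8*x - y**2 + 4.
  f_y = -x**2 - 2*x*y - 1.
Scan x_0 ∈ {−4, ..., 4}. For each x_0, f_y(x_0, y) is a polynomial in y; find its integer roots y ∈ {−4, ..., 4}, then test f_x and f at those candidates.
  x = -4: f_y(-4, y) = 8*y - 17; no integer root y with |y| ≤ 4.
  x = -3: f_y(-3, y) = 6*y - 10; no integer root y with |y| ≤ 4.
  x = -2: f_y(-2, y) = 4*y - 5; no integer root y with |y| ≤ 4.
  x = -1: f_y(-1, y) = 2*y - 2; vanishes at y ∈ {1}. (-1, 1): f_x = 0, f = 0 — SINGULAR.
  x = 0: f_y(0, y) = -1; no integer root y with |y| ≤ 4.
  x = 1: f_y(1, y) = -2*y - 2; vanishes at y ∈ {-1}. (1, -1): f_x = 16 ≠ 0.
  x = 2: f_y(2, y) = -4*y - 5; no integer root y with |y| ≤ 4.
  x = 3: f_y(3, y) = -6*y - 10; no integer root y with |y| ≤ 4.
  x = 4: f_y(4, y) = -8*y - 17; no integer root y with |y| ≤ 4.
Only singular point on the grid: (-1, 1).
Classify: substitute x = -1 + u, y = 1 + v and expand: f = u**3 - u**2*v - u*v**2 + v**2.
No constant or linear terms (consistent with a singular point). Quadratic part: v**2. Cubic part: u**3 - u**2*v - u*v**2.
The quadratic part v**2 is a perfect square, so there is a single (double) tangent line v = 0, i.e. y = 1. Restricting the cubic part to that line (v = 0) leaves u**3 ≠ 0, so f is not divisible by v and the branch is v² ≈ -u**3 to lowest order — this is a cusp.
Classification: cusp.


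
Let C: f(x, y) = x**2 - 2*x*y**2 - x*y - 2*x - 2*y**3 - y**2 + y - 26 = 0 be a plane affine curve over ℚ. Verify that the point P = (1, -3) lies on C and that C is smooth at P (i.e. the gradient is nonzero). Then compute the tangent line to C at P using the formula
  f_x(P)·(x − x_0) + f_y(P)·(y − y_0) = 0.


Tangent line at P: -15*x - 36*y - 93 = 0.

Step 1: f(1, -3) = 0, so P lies on C.
Step 2: partial derivatives
  f_x(x, y) = 2*x - 2*y**2 - y - 2, f_y(x, y) = -4*x*y - x - 6*y**2 - 2*y + 1.
  f_x(P) = -15, f_y(P) = -36 (gradient nonzero, so P is smooth).
Step 3: tangent line at P: -15·(x − 1) + -36·(y − -3) = 0.
Expanding: -15*x - 36*y - 93 = 0.


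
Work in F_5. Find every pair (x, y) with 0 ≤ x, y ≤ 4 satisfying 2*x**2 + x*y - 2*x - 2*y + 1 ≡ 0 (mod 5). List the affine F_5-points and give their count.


Affine F_5-points: {(0, 3), (1, 1), (2, 0), (2, 1), (2, 2), (2, 3), (2, 4), (3, 2), (4, 0)}; count = 9.

For each of the 25 pairs (x, y) ∈ F_5², evaluate f(x, y) mod 5. Record the zeros.
  x = 0: [0↦1, 1↦4, 2↦2, 3↦0, 4↦3]  zeros at y ∈ {3}
  x = 1: [0↦1, 1↦0, 2↦4, 3↦3, 4↦2]  zeros at y ∈ {1}
  x = 2: [0↦0, 1↦0, 2↦0, 3↦0, 4↦0]  zeros at y ∈ {0, 1, 2, 3, 4}
  x = 3: [0↦3, 1↦4, 2↦0, 3↦1, 4↦2]  zeros at y ∈ {2}
  x = 4: [0↦0, 1↦2, 2↦4, 3↦1, 4↦3]  zeros at y ∈ {0}
Collecting zeros: affine points = {(0, 3), (1, 1), (2, 0), (2, 1), (2, 2), (2, 3), (2, 4), (3, 2), (4, 0)}.
Total count |C(F_5)_aff| = 9.


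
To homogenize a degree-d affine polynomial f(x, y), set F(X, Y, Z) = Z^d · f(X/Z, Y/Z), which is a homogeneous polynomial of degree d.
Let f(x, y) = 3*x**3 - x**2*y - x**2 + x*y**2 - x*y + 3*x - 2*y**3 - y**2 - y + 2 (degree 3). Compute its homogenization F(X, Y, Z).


F(X, Y, Z) = 3*X**3 - X**2*Y - X**2*Z + X*Y**2 - X*Y*Z + 3*X*Z**2 - 2*Y**3 - Y**2*Z - Y*Z**2 + 2*Z**3

deg(f) = 3.
Substitute x = X/Z, y = Y/Z into f, then multiply by Z^3.
  monomial 3·x^3·y^0 ↦ 3·X^3·Y^0·Z^0.
  monomial -1·x^2·y^1 ↦ -1·X^2·Y^1·Z^0.
  monomial -1·x^2·y^0 ↦ -1·X^2·Y^0·Z^1.
  monomial 1·x^1·y^2 ↦ 1·X^1·Y^2·Z^0.
  monomial -1·x^1·y^1 ↦ -1·X^1·Y^1·Z^1.
  monomial 3·x^1·y^0 ↦ 3·X^1·Y^0·Z^2.
  monomial -2·x^0·y^3 ↦ -2·X^0·Y^3·Z^0.
  monomial -1·x^0·y^2 ↦ -1·X^0·Y^2·Z^1.
  monomial -1·x^0·y^1 ↦ -1·X^0·Y^1·Z^2.
  monomial 2·x^0·y^0 ↦ 2·X^0·Y^0·Z^3.
Collecting: F(X, Y, Z) = 3*X**3 - X**2*Y - X**2*Z + X*Y**2 - X*Y*Z + 3*X*Z**2 - 2*Y**3 - Y**2*Z - Y*Z**2 + 2*Z**3.


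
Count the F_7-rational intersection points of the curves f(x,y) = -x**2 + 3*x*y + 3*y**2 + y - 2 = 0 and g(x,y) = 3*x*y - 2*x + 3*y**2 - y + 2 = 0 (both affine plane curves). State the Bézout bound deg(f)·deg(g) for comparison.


Common zeros: {(4, 6)}; count = 1; Bézout bound = 4.

deg(f) = 2, deg(g) = 2, so Bézout bound = 4.
Scan x ∈ F_7. For each x, list the y ∈ F_7 with f(x, y) ≡ 0 and those with g(x, y) ≡ 0 (mod 7); the common zeros in that column are the intersection.
  x = 0: f ≡ 0 at y ∈ {3, 6}; g ≡ 0 at y ∈ ∅; common: ∅.
  x = 1: f ≡ 0 at y ∈ ∅; g ≡ 0 at y ∈ {0, 4}; common: ∅.
  x = 2: f ≡ 0 at y ∈ {3, 4}; g ≡ 0 at y ∈ {5}; common: ∅.
  x = 3: f ≡ 0 at y ∈ {2, 4}; g ≡ 0 at y ∈ {1}; common: ∅.
  x = 4: f ≡ 0 at y ∈ {6}; g ≡ 0 at y ∈ {2, 6}; common: {6}.
  x = 5: f ≡ 0 at y ∈ ∅; g ≡ 0 at y ∈ ∅; common: ∅.
  x = 6: f ≡ 0 at y ∈ ∅; g ≡ 0 at y ∈ ∅; common: ∅.
Collecting: common zeros = {(4, 6)}, so the count is 1.
Comparison with the Bézout bound: 1 ≤ 4 = deg(f)·deg(g), as expected for curves with no common component (the affine F_7-count falls short of the bound because intersections may lie at infinity, over extension fields, or carry multiplicity).


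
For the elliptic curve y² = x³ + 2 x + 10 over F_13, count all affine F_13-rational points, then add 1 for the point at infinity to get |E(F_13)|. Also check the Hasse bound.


Affine points = {(0, 6), (0, 7), (1, 0), (2, 3), (2, 10), (3, 2), (3, 11), (4, 2), (4, 11), (6, 2), (6, 11), (7, 4), (7, 9), (9, 4), (9, 9), (10, 4), (10, 9)}; affine count = 17; |E(F_13)| = 18.

Discriminant check: Δ ∝ 4a³ + 27b² = 4·2³ + 27·10² = 4·8 + 27·100 ≡ 2 (mod 13). Nonzero ⇒ E is nonsingular.
For each x ∈ F_13, compute rhs = x³ + 2·x + 10 mod 13, then count y ∈ F_13 with y² ≡ rhs.
  x = 0: rhs = 10, matching y values: 6, 7 (2 points).
  x = 1: rhs = 0, matching y values: 0 (1 points).
  x = 2: rhs = 9, matching y values: 3, 10 (2 points).
  x = 3: rhs = 4, matching y values: 2, 11 (2 points).
  x = 4: rhs = 4, matching y values: 2, 11 (2 points).
  x = 5: rhs = 2, matching y values: none (0 points).
  x = 6: rhs = 4, matching y values: 2, 11 (2 points).
  x = 7: rhs = 3, matching y values: 4, 9 (2 points).
  x = 8: rhs = 5, matching y values: none (0 points).
  x = 9: rhs = 3, matching y values: 4, 9 (2 points).
  x = 10: rhs = 3, matching y values: 4, 9 (2 points).
  x = 11: rhs = 11, matching y values: none (0 points).
  x = 12: rhs = 7, matching y values: none (0 points).
Total affine count: 17.
Full point count |E(F_13)| = 17 + 1 = 18.
Hasse bound: |18 − (13+1)| = |4| = 4 ≤ 2√13 ≈ 7.2111 ✓.
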